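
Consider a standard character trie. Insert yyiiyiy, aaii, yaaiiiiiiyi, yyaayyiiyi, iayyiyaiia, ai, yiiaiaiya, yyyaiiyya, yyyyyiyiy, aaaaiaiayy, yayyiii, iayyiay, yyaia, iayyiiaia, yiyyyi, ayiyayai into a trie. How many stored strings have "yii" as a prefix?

1

Walk to "yii"; the words in its subtree are exactly those with that prefix.
Matches: "yiiaiaiya"
Count: 1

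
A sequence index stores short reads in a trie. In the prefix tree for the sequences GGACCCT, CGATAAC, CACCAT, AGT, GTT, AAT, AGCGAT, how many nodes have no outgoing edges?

A leaf is a node with no children — equivalently, the end of a word that is not a proper prefix of any other stored word.
Those words: "AAT", "AGCGAT", "AGT", "CACCAT", "CGATAAC", "GGACCCT", "GTT"
Leaf count: 7

7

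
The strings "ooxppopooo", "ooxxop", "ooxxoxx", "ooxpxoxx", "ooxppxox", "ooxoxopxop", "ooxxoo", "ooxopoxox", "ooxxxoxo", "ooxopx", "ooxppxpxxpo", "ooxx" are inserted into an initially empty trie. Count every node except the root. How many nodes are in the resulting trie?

For each word, the new-node count is its length minus the longest prefix already in the trie:
  "ooxppopooo" → 10 new (o, o, x, p, p, o, p, o, o, o)
  "ooxxop" → prefix "oox" already present; 3 new (x, o, p)
  "ooxxoxx" → prefix "ooxxo" already present; 2 new (x, x)
  "ooxpxoxx" → prefix "ooxp" already present; 4 new (x, o, x, x)
  "ooxppxox" → prefix "ooxpp" already present; 3 new (x, o, x)
  "ooxoxopxop" → prefix "oox" already present; 7 new (o, x, o, p, x, o, p)
  "ooxxoo" → prefix "ooxxo" already present; 1 new (o)
  "ooxopoxox" → prefix "ooxo" already present; 5 new (p, o, x, o, x)
  "ooxxxoxo" → prefix "ooxx" already present; 4 new (x, o, x, o)
  "ooxopx" → prefix "ooxop" already present; 1 new (x)
  "ooxppxpxxpo" → prefix "ooxppx" already present; 5 new (p, x, x, p, o)
  "ooxx" → prefix "ooxx" already present; 0 new (none)
Total nodes = 10 + 3 + 2 + 4 + 3 + 7 + 1 + 5 + 4 + 1 + 5 + 0 = 45

45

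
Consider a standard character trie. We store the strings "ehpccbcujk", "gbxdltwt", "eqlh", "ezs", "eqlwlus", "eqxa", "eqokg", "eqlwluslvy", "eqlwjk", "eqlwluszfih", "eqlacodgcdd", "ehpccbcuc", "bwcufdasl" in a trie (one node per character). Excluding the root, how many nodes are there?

Insert word by word; a character creates a node only if that edge doesn't already exist:
  "ehpccbcujk" → 10 new (e, h, p, c, c, b, c, u, j, k)
  "gbxdltwt" → 8 new (g, b, x, d, l, t, w, t)
  "eqlh" → prefix "e" already present; 3 new (q, l, h)
  "ezs" → prefix "e" already present; 2 new (z, s)
  "eqlwlus" → prefix "eql" already present; 4 new (w, l, u, s)
  "eqxa" → prefix "eq" already present; 2 new (x, a)
  "eqokg" → prefix "eq" already present; 3 new (o, k, g)
  "eqlwluslvy" → prefix "eqlwlus" already present; 3 new (l, v, y)
  "eqlwjk" → prefix "eqlw" already present; 2 new (j, k)
  "eqlwluszfih" → prefix "eqlwlus" already present; 4 new (z, f, i, h)
  "eqlacodgcdd" → prefix "eql" already present; 8 new (a, c, o, d, g, c, d, d)
  "ehpccbcuc" → prefix "ehpccbcu" already present; 1 new (c)
  "bwcufdasl" → 9 new (b, w, c, u, f, d, a, s, l)
Total nodes = 10 + 8 + 3 + 2 + 4 + 2 + 3 + 3 + 2 + 4 + 8 + 1 + 9 = 59

59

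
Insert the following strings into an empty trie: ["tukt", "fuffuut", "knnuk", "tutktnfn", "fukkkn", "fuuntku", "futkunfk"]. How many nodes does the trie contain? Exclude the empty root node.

Trace insertions, counting only characters that open a new branch:
  "tukt" → 4 new (t, u, k, t)
  "fuffuut" → 7 new (f, u, f, f, u, u, t)
  "knnuk" → 5 new (k, n, n, u, k)
  "tutktnfn" → prefix "tu" already present; 6 new (t, k, t, n, f, n)
  "fukkkn" → prefix "fu" already present; 4 new (k, k, k, n)
  "fuuntku" → prefix "fu" already present; 5 new (u, n, t, k, u)
  "futkunfk" → prefix "fu" already present; 6 new (t, k, u, n, f, k)
Total nodes = 4 + 7 + 5 + 6 + 4 + 5 + 6 = 37

37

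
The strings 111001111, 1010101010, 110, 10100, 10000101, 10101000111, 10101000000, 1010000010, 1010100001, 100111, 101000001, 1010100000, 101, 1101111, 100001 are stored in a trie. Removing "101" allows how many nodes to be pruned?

A node on "101"'s path can go only if nothing else ends at it or branches off below it.
Every node on "101" is still needed (e.g. by "1010101010"), so nothing is freed.
Nodes removed: 0

0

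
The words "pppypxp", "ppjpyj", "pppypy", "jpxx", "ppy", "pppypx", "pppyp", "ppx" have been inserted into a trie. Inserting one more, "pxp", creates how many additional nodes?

2

Walking "pxp" from the root, the first 1 characters ("p") follow existing edges; "x" is the first miss.
Each of the 2 remaining characters creates one node.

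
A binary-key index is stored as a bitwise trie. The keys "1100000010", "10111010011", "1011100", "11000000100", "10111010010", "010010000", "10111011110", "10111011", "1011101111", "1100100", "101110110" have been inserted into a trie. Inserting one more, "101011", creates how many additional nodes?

3

The longest prefix of "101011" already in the trie is "101" (length 3).
So 6 − 3 = 3 new nodes.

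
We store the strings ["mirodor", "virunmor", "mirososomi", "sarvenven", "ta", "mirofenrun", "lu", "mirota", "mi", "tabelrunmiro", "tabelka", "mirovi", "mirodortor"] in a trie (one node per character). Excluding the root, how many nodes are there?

Trace insertions, counting only characters that open a new branch:
  "mirodor" → 7 new (m, i, r, o, d, o, r)
  "virunmor" → 8 new (v, i, r, u, n, m, o, r)
  "mirososomi" → prefix "miro" already present; 6 new (s, o, s, o, m, i)
  "sarvenven" → 9 new (s, a, r, v, e, n, v, e, n)
  "ta" → 2 new (t, a)
  "mirofenrun" → prefix "miro" already present; 6 new (f, e, n, r, u, n)
  "lu" → 2 new (l, u)
  "mirota" → prefix "miro" already present; 2 new (t, a)
  "mi" → prefix "mi" already present; 0 new (none)
  "tabelrunmiro" → prefix "ta" already present; 10 new (b, e, l, r, u, n, m, i, r, o)
  "tabelka" → prefix "tabel" already present; 2 new (k, a)
  "mirovi" → prefix "miro" already present; 2 new (v, i)
  "mirodortor" → prefix "mirodor" already present; 3 new (t, o, r)
Total nodes = 7 + 8 + 6 + 9 + 2 + 6 + 2 + 2 + 0 + 10 + 2 + 2 + 3 = 59

59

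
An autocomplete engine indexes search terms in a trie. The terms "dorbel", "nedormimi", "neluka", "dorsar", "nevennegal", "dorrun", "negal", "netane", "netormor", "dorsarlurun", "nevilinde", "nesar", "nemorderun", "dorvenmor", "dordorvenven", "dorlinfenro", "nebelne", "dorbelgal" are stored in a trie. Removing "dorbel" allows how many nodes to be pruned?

0

Walk "dorbel" from the leaf back toward the root, removing each node that no remaining word uses.
Every node on "dorbel" is still needed (e.g. by "dorbelgal"), so nothing is freed.
Nodes removed: 0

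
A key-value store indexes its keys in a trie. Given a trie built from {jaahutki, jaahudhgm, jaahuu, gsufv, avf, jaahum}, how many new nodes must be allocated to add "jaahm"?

The longest prefix of "jaahm" already in the trie is "jaah" (length 4).
So 5 − 4 = 1 new nodes.

1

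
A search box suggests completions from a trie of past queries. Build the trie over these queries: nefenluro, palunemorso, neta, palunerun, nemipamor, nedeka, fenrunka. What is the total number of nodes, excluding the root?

44

Insert word by word; a character creates a node only if that edge doesn't already exist:
  "nefenluro" → 9 new (n, e, f, e, n, l, u, r, o)
  "palunemorso" → 11 new (p, a, l, u, n, e, m, o, r, s, o)
  "neta" → prefix "ne" already present; 2 new (t, a)
  "palunerun" → prefix "palune" already present; 3 new (r, u, n)
  "nemipamor" → prefix "ne" already present; 7 new (m, i, p, a, m, o, r)
  "nedeka" → prefix "ne" already present; 4 new (d, e, k, a)
  "fenrunka" → 8 new (f, e, n, r, u, n, k, a)
Total nodes = 9 + 11 + 2 + 3 + 7 + 4 + 8 = 44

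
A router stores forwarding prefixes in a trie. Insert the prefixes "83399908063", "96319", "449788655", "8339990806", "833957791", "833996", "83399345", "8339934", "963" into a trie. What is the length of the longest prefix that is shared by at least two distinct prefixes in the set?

Look for the deepest trie node that still has at least two words in its subtree.
"8339990806" and "83399908063" agree on "8339990806" (10 characters) before diverging; nothing deeper is shared.
Longest shared-prefix length: 10

10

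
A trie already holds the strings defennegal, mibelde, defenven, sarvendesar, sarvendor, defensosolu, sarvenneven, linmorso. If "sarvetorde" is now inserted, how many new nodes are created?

5

The longest prefix of "sarvetorde" already in the trie is "sarve" (length 5).
So 10 − 5 = 5 new nodes.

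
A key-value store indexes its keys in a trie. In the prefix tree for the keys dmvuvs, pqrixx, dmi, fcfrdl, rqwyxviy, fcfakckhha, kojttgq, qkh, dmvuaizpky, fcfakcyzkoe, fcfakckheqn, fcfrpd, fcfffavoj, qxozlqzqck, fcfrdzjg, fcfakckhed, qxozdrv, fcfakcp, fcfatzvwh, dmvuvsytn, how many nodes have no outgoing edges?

Leaves are exactly the stored words that no other stored word extends.
Those words: "dmi", "dmvuaizpky", "dmvuvsytn", "fcfakckhed", "fcfakckheqn", "fcfakckhha", "fcfakcp", "fcfakcyzkoe", "fcfatzvwh", "fcfffavoj", "fcfrdl", "fcfrdzjg", "fcfrpd", "kojttgq", "pqrixx", "qkh", "qxozdrv", "qxozlqzqck", "rqwyxviy"
Leaf count: 19

19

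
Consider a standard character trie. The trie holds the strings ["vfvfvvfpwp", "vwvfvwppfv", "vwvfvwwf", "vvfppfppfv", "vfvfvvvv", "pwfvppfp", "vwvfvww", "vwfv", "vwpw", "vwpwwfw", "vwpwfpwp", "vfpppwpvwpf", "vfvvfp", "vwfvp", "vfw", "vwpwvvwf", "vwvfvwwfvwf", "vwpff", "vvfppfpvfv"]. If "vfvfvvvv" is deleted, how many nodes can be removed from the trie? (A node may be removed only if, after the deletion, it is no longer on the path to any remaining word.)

2

After clearing the end-marker at "vfvfvvvv", prune upward until reaching a node still needed by another word.
The suffix "vv" (2 nodes) is used only by "vfvfvvvv"; the node for "vfvfvv" still has the child "f", so pruning stops there.
Nodes removed: 2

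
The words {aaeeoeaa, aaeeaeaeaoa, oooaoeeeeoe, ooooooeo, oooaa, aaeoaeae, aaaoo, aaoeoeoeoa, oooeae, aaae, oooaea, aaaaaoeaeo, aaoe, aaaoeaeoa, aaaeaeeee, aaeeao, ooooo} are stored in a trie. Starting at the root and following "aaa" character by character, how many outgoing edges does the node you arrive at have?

Walk "aaa" from the root, arriving at one node.
Distinct next characters after "aaa": a, e, o.
That node has 3 child edges.

3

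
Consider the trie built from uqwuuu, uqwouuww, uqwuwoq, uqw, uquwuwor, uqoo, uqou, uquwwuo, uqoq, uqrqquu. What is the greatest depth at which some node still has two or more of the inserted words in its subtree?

4

The deepest shared node is where two words last agree before diverging.
"uquwuwor" and "uquwwuo" agree on "uquw" (4 characters) before diverging; nothing deeper is shared.
Longest shared-prefix length: 4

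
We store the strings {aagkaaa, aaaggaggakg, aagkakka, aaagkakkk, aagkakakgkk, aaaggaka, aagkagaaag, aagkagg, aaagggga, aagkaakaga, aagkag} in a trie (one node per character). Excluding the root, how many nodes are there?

44

Insert word by word; a character creates a node only if that edge doesn't already exist:
  "aagkaaa" → 7 new (a, a, g, k, a, a, a)
  "aaaggaggakg" → prefix "aa" already present; 9 new (a, g, g, a, g, g, a, k, g)
  "aagkakka" → prefix "aagka" already present; 3 new (k, k, a)
  "aaagkakkk" → prefix "aaag" already present; 5 new (k, a, k, k, k)
  "aagkakakgkk" → prefix "aagkak" already present; 5 new (a, k, g, k, k)
  "aaaggaka" → prefix "aaagga" already present; 2 new (k, a)
  "aagkagaaag" → prefix "aagka" already present; 5 new (g, a, a, a, g)
  "aagkagg" → prefix "aagkag" already present; 1 new (g)
  "aaagggga" → prefix "aaagg" already present; 3 new (g, g, a)
  "aagkaakaga" → prefix "aagkaa" already present; 4 new (k, a, g, a)
  "aagkag" → prefix "aagkag" already present; 0 new (none)
Total nodes = 7 + 9 + 3 + 5 + 5 + 2 + 5 + 1 + 3 + 4 + 0 = 44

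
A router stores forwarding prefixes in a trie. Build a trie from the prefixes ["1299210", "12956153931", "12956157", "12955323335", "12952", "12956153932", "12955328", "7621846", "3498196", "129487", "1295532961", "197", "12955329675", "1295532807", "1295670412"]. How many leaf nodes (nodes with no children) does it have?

14

Leaves are exactly the stored words that no other stored word extends.
Those words: "129487", "12952", "12955323335", "1295532807", "1295532961", "12955329675", "12956153931", "12956153932", "12956157", "1295670412", "1299210", "197", "3498196", "7621846"
Leaf count: 14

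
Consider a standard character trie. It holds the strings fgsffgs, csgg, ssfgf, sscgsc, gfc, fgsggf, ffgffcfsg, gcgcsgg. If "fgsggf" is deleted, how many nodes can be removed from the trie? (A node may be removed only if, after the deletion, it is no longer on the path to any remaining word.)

Walk "fgsggf" from the leaf back toward the root, removing each node that no remaining word uses.
The suffix "ggf" (3 nodes) is used only by "fgsggf"; the node for "fgs" still has the child "f", so pruning stops there.
Nodes removed: 3

3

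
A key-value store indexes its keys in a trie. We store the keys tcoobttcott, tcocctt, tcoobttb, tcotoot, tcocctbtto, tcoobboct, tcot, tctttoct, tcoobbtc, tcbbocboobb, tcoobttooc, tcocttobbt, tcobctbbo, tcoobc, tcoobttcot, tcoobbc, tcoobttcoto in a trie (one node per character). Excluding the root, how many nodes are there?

For each word, the new-node count is its length minus the longest prefix already in the trie:
  "tcoobttcott" → 11 new (t, c, o, o, b, t, t, c, o, t, t)
  "tcocctt" → prefix "tco" already present; 4 new (c, c, t, t)
  "tcoobttb" → prefix "tcoobtt" already present; 1 new (b)
  "tcotoot" → prefix "tco" already present; 4 new (t, o, o, t)
  "tcocctbtto" → prefix "tcocct" already present; 4 new (b, t, t, o)
  "tcoobboct" → prefix "tcoob" already present; 4 new (b, o, c, t)
  "tcot" → prefix "tcot" already present; 0 new (none)
  "tctttoct" → prefix "tc" already present; 6 new (t, t, t, o, c, t)
  "tcoobbtc" → prefix "tcoobb" already present; 2 new (t, c)
  "tcbbocboobb" → prefix "tc" already present; 9 new (b, b, o, c, b, o, o, b, b)
  "tcoobttooc" → prefix "tcoobtt" already present; 3 new (o, o, c)
  "tcocttobbt" → prefix "tcoc" already present; 6 new (t, t, o, b, b, t)
  "tcobctbbo" → prefix "tco" already present; 6 new (b, c, t, b, b, o)
  "tcoobc" → prefix "tcoob" already present; 1 new (c)
  "tcoobttcot" → prefix "tcoobttcot" already present; 0 new (none)
  "tcoobbc" → prefix "tcoobb" already present; 1 new (c)
  "tcoobttcoto" → prefix "tcoobttcot" already present; 1 new (o)
Total nodes = 11 + 4 + 1 + 4 + 4 + 4 + 0 + 6 + 2 + 9 + 3 + 6 + 6 + 1 + 0 + 1 + 1 = 63

63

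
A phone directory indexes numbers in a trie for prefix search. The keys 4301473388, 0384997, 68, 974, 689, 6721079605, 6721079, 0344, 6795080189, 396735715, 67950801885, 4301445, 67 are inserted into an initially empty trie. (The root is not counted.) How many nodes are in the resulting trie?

55

Insert word by word; a character creates a node only if that edge doesn't already exist:
  "4301473388" → 10 new (4, 3, 0, 1, 4, 7, 3, 3, 8, 8)
  "0384997" → 7 new (0, 3, 8, 4, 9, 9, 7)
  "68" → 2 new (6, 8)
  "974" → 3 new (9, 7, 4)
  "689" → prefix "68" already present; 1 new (9)
  "6721079605" → prefix "6" already present; 9 new (7, 2, 1, 0, 7, 9, 6, 0, 5)
  "6721079" → prefix "6721079" already present; 0 new (none)
  "0344" → prefix "03" already present; 2 new (4, 4)
  "6795080189" → prefix "67" already present; 8 new (9, 5, 0, 8, 0, 1, 8, 9)
  "396735715" → 9 new (3, 9, 6, 7, 3, 5, 7, 1, 5)
  "67950801885" → prefix "679508018" already present; 2 new (8, 5)
  "4301445" → prefix "43014" already present; 2 new (4, 5)
  "67" → prefix "67" already present; 0 new (none)
Total nodes = 10 + 7 + 2 + 3 + 1 + 9 + 0 + 2 + 8 + 9 + 2 + 2 + 0 = 55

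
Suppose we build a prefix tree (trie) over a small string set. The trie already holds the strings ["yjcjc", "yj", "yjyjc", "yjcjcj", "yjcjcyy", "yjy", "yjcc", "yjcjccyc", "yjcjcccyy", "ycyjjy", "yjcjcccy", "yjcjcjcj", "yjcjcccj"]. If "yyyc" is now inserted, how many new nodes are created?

3

"y" is already a path in the trie; the remaining "yyc" must be added.
Each of the 3 remaining characters creates one node.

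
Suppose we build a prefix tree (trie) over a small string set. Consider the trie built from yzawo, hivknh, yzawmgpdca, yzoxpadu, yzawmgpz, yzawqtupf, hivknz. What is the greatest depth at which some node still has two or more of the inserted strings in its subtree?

7

The deepest shared node is where two words last agree before diverging.
e.g. "yzawmgpdca" and "yzawmgpz" share the prefix "yzawmgp" of length 7; no pair shares a longer one.
Longest shared-prefix length: 7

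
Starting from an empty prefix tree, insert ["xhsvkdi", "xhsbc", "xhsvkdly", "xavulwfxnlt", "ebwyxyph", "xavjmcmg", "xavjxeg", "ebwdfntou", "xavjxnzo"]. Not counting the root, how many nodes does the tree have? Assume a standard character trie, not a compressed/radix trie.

For each word, the new-node count is its length minus the longest prefix already in the trie:
  "xhsvkdi" → 7 new (x, h, s, v, k, d, i)
  "xhsbc" → prefix "xhs" already present; 2 new (b, c)
  "xhsvkdly" → prefix "xhsvkd" already present; 2 new (l, y)
  "xavulwfxnlt" → prefix "x" already present; 10 new (a, v, u, l, w, f, x, n, l, t)
  "ebwyxyph" → 8 new (e, b, w, y, x, y, p, h)
  "xavjmcmg" → prefix "xav" already present; 5 new (j, m, c, m, g)
  "xavjxeg" → prefix "xavj" already present; 3 new (x, e, g)
  "ebwdfntou" → prefix "ebw" already present; 6 new (d, f, n, t, o, u)
  "xavjxnzo" → prefix "xavjx" already present; 3 new (n, z, o)
Total nodes = 7 + 2 + 2 + 10 + 8 + 5 + 3 + 6 + 3 = 46

46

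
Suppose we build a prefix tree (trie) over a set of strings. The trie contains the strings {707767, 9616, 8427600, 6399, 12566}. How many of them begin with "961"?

1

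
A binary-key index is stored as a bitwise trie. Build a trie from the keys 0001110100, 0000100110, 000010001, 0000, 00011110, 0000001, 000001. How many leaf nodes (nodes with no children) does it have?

6

Leaves are exactly the stored words that no other stored word extends.
Those words: "0000001", "000001", "000010001", "0000100110", "0001110100", "00011110"
Leaf count: 6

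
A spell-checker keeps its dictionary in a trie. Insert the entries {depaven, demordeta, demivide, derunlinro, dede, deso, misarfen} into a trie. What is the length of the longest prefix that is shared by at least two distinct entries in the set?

The deepest shared node is where two words last agree before diverging.
"demivide" and "demordeta" agree on "dem" (3 characters) before diverging; nothing deeper is shared.
Longest shared-prefix length: 3

3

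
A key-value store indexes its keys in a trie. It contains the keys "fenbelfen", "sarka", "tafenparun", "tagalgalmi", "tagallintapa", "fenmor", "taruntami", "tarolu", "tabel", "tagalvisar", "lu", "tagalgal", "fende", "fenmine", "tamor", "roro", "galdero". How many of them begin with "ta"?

9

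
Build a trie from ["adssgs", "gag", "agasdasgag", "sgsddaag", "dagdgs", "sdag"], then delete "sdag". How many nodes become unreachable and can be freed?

3

Walk "sdag" from the leaf back toward the root, removing each node that no remaining word uses.
The suffix "dag" (3 nodes) is used only by "sdag"; the node for "s" still has the child "g", so pruning stops there.
Nodes removed: 3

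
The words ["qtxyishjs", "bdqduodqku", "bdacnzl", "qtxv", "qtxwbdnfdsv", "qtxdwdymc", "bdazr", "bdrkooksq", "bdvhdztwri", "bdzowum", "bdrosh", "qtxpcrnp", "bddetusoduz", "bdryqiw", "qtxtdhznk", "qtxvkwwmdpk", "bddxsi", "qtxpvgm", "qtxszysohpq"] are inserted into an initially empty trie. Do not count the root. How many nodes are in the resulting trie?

109

For each word, the new-node count is its length minus the longest prefix already in the trie:
  "qtxyishjs" → 9 new (q, t, x, y, i, s, h, j, s)
  "bdqduodqku" → 10 new (b, d, q, d, u, o, d, q, k, u)
  "bdacnzl" → prefix "bd" already present; 5 new (a, c, n, z, l)
  "qtxv" → prefix "qtx" already present; 1 new (v)
  "qtxwbdnfdsv" → prefix "qtx" already present; 8 new (w, b, d, n, f, d, s, v)
  "qtxdwdymc" → prefix "qtx" already present; 6 new (d, w, d, y, m, c)
  "bdazr" → prefix "bda" already present; 2 new (z, r)
  "bdrkooksq" → prefix "bd" already present; 7 new (r, k, o, o, k, s, q)
  "bdvhdztwri" → prefix "bd" already present; 8 new (v, h, d, z, t, w, r, i)
  "bdzowum" → prefix "bd" already present; 5 new (z, o, w, u, m)
  "bdrosh" → prefix "bdr" already present; 3 new (o, s, h)
  "qtxpcrnp" → prefix "qtx" already present; 5 new (p, c, r, n, p)
  "bddetusoduz" → prefix "bd" already present; 9 new (d, e, t, u, s, o, d, u, z)
  "bdryqiw" → prefix "bdr" already present; 4 new (y, q, i, w)
  "qtxtdhznk" → prefix "qtx" already present; 6 new (t, d, h, z, n, k)
  "qtxvkwwmdpk" → prefix "qtxv" already present; 7 new (k, w, w, m, d, p, k)
  "bddxsi" → prefix "bdd" already present; 3 new (x, s, i)
  "qtxpvgm" → prefix "qtxp" already present; 3 new (v, g, m)
  "qtxszysohpq" → prefix "qtx" already present; 8 new (s, z, y, s, o, h, p, q)
Total nodes = 9 + 10 + 5 + 1 + 8 + 6 + 2 + 7 + 8 + 5 + 3 + 5 + 9 + 4 + 6 + 7 + 3 + 3 + 8 = 109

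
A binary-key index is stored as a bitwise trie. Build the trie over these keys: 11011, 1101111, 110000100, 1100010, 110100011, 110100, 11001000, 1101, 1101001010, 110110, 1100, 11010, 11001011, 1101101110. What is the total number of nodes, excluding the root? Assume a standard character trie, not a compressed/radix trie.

35

Count nodes per top-level branch (shared prefixes stored once):
  '1'-branch (1100, 110000100, 1100010, 11001000, 11001011, 1101, 11010, 110100, 110100011, 1101001010, 11011, 110110, 1101101110, 1101111): 35 nodes
Sum: 35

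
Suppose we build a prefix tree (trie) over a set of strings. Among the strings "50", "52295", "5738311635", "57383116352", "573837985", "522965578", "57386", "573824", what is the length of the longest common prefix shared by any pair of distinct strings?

Look for the deepest trie node that still has at least two words in its subtree.
e.g. "5738311635" and "57383116352" share the prefix "5738311635" of length 10; no pair shares a longer one.
Longest shared-prefix length: 10

10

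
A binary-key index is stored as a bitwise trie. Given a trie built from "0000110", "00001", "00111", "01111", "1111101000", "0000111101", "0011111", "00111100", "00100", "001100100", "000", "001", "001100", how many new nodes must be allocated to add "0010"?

Every character of "0010" already lies on an existing path (it is a prefix of some stored word).
No new nodes are needed: 0.

0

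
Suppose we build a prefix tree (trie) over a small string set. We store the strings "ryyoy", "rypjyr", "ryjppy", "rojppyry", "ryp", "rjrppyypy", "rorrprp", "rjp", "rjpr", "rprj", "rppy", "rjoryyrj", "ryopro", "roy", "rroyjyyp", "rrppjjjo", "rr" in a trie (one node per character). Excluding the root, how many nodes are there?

64

Insert word by word; a character creates a node only if that edge doesn't already exist:
  "ryyoy" → 5 new (r, y, y, o, y)
  "rypjyr" → prefix "ry" already present; 4 new (p, j, y, r)
  "ryjppy" → prefix "ry" already present; 4 new (j, p, p, y)
  "rojppyry" → prefix "r" already present; 7 new (o, j, p, p, y, r, y)
  "ryp" → prefix "ryp" already present; 0 new (none)
  "rjrppyypy" → prefix "r" already present; 8 new (j, r, p, p, y, y, p, y)
  "rorrprp" → prefix "ro" already present; 5 new (r, r, p, r, p)
  "rjp" → prefix "rj" already present; 1 new (p)
  "rjpr" → prefix "rjp" already present; 1 new (r)
  "rprj" → prefix "r" already present; 3 new (p, r, j)
  "rppy" → prefix "rp" already present; 2 new (p, y)
  "rjoryyrj" → prefix "rj" already present; 6 new (o, r, y, y, r, j)
  "ryopro" → prefix "ry" already present; 4 new (o, p, r, o)
  "roy" → prefix "ro" already present; 1 new (y)
  "rroyjyyp" → prefix "r" already present; 7 new (r, o, y, j, y, y, p)
  "rrppjjjo" → prefix "rr" already present; 6 new (p, p, j, j, j, o)
  "rr" → prefix "rr" already present; 0 new (none)
Total nodes = 5 + 4 + 4 + 7 + 0 + 8 + 5 + 1 + 1 + 3 + 2 + 6 + 4 + 1 + 7 + 6 + 0 = 64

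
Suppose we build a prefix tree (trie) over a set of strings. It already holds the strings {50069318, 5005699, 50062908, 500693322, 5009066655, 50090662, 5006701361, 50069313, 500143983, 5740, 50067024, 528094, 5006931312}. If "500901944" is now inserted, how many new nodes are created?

"50090" is already a path in the trie; the remaining "1944" must be added.
So 9 − 5 = 4 new nodes.

4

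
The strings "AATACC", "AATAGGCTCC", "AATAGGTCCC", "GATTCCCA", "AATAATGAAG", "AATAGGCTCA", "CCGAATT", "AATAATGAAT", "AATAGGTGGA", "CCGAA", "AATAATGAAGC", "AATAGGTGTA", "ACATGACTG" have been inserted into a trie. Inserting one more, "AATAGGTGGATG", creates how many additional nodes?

"AATAGGTGGA" is already a path in the trie; the remaining "TG" must be added.
So 12 − 10 = 2 new nodes.

2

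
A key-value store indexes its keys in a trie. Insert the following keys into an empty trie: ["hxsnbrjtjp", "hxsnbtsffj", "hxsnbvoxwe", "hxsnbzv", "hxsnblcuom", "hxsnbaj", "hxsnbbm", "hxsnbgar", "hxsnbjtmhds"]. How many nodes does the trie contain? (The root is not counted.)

40

For each word, the new-node count is its length minus the longest prefix already in the trie:
  "hxsnbrjtjp" → 10 new (h, x, s, n, b, r, j, t, j, p)
  "hxsnbtsffj" → prefix "hxsnb" already present; 5 new (t, s, f, f, j)
  "hxsnbvoxwe" → prefix "hxsnb" already present; 5 new (v, o, x, w, e)
  "hxsnbzv" → prefix "hxsnb" already present; 2 new (z, v)
  "hxsnblcuom" → prefix "hxsnb" already present; 5 new (l, c, u, o, m)
  "hxsnbaj" → prefix "hxsnb" already present; 2 new (a, j)
  "hxsnbbm" → prefix "hxsnb" already present; 2 new (b, m)
  "hxsnbgar" → prefix "hxsnb" already present; 3 new (g, a, r)
  "hxsnbjtmhds" → prefix "hxsnb" already present; 6 new (j, t, m, h, d, s)
Total nodes = 10 + 5 + 5 + 2 + 5 + 2 + 2 + 3 + 6 = 40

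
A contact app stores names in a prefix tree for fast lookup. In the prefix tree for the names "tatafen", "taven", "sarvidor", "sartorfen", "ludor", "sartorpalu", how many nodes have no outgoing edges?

6

Leaves are exactly the stored words that no other stored word extends.
Those words: "ludor", "sartorfen", "sartorpalu", "sarvidor", "tatafen", "taven"
Leaf count: 6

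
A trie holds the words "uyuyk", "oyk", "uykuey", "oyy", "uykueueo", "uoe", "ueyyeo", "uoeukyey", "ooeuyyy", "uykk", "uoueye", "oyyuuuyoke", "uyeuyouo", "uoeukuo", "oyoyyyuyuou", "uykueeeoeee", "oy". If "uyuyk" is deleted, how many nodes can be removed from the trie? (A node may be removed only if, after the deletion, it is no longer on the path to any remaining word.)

3

A node on "uyuyk"'s path can go only if nothing else ends at it or branches off below it.
The suffix "uyk" (3 nodes) is used only by "uyuyk"; the node for "uy" still has the child "k", so pruning stops there.
Nodes removed: 3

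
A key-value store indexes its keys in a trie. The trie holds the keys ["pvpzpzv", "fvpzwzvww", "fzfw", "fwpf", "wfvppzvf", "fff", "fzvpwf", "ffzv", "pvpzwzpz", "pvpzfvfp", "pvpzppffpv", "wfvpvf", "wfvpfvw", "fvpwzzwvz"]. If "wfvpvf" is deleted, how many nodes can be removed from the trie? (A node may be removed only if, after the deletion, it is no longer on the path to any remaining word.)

After clearing the end-marker at "wfvpvf", prune upward until reaching a node still needed by another word.
The suffix "vf" (2 nodes) is used only by "wfvpvf"; the node for "wfvp" still has the child "p", so pruning stops there.
Nodes removed: 2

2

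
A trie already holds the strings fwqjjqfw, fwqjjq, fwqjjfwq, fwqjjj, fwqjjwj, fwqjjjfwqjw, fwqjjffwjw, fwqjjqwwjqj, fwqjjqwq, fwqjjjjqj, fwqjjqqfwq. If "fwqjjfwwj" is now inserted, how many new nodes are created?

Walking "fwqjjfwwj" from the root, the first 7 characters ("fwqjjfw") follow existing edges; "w" is the first miss.
Each of the 2 remaining characters creates one node.

2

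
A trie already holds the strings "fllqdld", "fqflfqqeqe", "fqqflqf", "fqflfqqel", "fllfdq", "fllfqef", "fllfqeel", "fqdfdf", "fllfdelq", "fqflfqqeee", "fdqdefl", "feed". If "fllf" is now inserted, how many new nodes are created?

0

Every character of "fllf" already lies on an existing path (it is a prefix of some stored word).
No new nodes are needed: 0.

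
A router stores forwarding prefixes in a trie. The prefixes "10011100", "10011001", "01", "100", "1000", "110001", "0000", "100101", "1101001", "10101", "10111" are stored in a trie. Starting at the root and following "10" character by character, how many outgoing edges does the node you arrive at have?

2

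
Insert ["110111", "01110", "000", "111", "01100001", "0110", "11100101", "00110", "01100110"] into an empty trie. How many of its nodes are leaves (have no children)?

7

A leaf is a node with no children — equivalently, the end of a word that is not a proper prefix of any other stored word.
Those words: "000", "00110", "01100001", "01100110", "01110", "110111", "11100101"
Leaf count: 7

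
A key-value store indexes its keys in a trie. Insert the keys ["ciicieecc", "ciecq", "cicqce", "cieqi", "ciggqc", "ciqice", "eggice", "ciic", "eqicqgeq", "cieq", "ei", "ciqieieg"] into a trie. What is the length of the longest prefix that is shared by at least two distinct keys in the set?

4

The deepest shared node is where two words last agree before diverging.
"cieq" and "cieqi" agree on "cieq" (4 characters) before diverging; nothing deeper is shared.
Longest shared-prefix length: 4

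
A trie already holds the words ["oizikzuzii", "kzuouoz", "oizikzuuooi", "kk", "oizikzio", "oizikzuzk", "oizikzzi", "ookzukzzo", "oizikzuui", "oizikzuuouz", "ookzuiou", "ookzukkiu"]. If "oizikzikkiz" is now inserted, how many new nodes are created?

4

Walking "oizikzikkiz" from the root, the first 7 characters ("oizikzi") follow existing edges; "k" is the first miss.
Each of the 4 remaining characters creates one node.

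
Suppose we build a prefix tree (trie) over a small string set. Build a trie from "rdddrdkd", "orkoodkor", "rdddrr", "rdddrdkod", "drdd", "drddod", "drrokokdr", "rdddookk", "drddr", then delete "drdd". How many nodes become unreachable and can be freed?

After clearing the end-marker at "drdd", prune upward until reaching a node still needed by another word.
Every node on "drdd" is still needed (e.g. by "drddod"), so nothing is freed.
Nodes removed: 0

0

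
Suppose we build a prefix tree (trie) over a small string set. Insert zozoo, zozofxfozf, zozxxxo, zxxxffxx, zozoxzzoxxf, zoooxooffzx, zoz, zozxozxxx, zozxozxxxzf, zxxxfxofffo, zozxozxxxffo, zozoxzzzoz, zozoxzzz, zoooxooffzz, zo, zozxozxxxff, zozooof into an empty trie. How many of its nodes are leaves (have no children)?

A leaf is a node with no children — equivalently, the end of a word that is not a proper prefix of any other stored word.
Those words: "zoooxooffzx", "zoooxooffzz", "zozofxfozf", "zozooof", "zozoxzzoxxf", "zozoxzzzoz", "zozxozxxxffo", "zozxozxxxzf", "zozxxxo", "zxxxffxx", "zxxxfxofffo"
Leaf count: 11

11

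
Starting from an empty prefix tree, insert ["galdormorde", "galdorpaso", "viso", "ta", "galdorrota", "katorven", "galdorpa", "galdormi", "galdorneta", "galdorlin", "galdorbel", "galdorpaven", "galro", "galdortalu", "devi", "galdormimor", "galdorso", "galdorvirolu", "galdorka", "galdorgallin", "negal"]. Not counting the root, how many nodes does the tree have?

For each word, the new-node count is its length minus the longest prefix already in the trie:
  "galdormorde" → 11 new (g, a, l, d, o, r, m, o, r, d, e)
  "galdorpaso" → prefix "galdor" already present; 4 new (p, a, s, o)
  "viso" → 4 new (v, i, s, o)
  "ta" → 2 new (t, a)
  "galdorrota" → prefix "galdor" already present; 4 new (r, o, t, a)
  "katorven" → 8 new (k, a, t, o, r, v, e, n)
  "galdorpa" → prefix "galdorpa" already present; 0 new (none)
  "galdormi" → prefix "galdorm" already present; 1 new (i)
  "galdorneta" → prefix "galdor" already present; 4 new (n, e, t, a)
  "galdorlin" → prefix "galdor" already present; 3 new (l, i, n)
  "galdorbel" → prefix "galdor" already present; 3 new (b, e, l)
  "galdorpaven" → prefix "galdorpa" already present; 3 new (v, e, n)
  "galro" → prefix "gal" already present; 2 new (r, o)
  "galdortalu" → prefix "galdor" already present; 4 new (t, a, l, u)
  "devi" → 4 new (d, e, v, i)
  "galdormimor" → prefix "galdormi" already present; 3 new (m, o, r)
  "galdorso" → prefix "galdor" already present; 2 new (s, o)
  "galdorvirolu" → prefix "galdor" already present; 6 new (v, i, r, o, l, u)
  "galdorka" → prefix "galdor" already present; 2 new (k, a)
  "galdorgallin" → prefix "galdor" already present; 6 new (g, a, l, l, i, n)
  "negal" → 5 new (n, e, g, a, l)
Total nodes = 11 + 4 + 4 + 2 + 4 + 8 + 0 + 1 + 4 + 3 + 3 + 3 + 2 + 4 + 4 + 3 + 2 + 6 + 2 + 6 + 5 = 81

81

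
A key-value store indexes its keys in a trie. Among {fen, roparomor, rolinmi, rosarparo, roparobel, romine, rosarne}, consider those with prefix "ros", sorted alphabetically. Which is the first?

Filter for "ros…" and sort: "rosarne", "rosarparo"
The 1st is rosarne.

rosarne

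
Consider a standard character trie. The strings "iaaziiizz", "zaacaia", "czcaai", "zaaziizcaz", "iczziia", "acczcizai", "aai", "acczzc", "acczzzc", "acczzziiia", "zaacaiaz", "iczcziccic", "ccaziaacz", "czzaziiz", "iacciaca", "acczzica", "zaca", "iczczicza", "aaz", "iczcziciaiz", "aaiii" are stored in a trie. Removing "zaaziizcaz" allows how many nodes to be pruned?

A node on "zaaziizcaz"'s path can go only if nothing else ends at it or branches off below it.
The suffix "ziizcaz" (7 nodes) is used only by "zaaziizcaz"; the node for "zaa" still has the child "c", so pruning stops there.
Nodes removed: 7

7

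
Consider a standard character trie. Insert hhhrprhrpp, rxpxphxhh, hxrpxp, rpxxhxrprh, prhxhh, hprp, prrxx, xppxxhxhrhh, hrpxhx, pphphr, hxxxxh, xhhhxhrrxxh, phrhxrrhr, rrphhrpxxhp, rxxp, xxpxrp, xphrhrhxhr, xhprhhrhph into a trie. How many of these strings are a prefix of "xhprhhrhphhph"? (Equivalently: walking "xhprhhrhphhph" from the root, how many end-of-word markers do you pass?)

1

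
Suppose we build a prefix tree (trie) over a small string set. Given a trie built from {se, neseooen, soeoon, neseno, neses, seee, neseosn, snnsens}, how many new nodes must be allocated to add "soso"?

2

"so" is already a path in the trie; the remaining "so" must be added.
So 4 − 2 = 2 new nodes.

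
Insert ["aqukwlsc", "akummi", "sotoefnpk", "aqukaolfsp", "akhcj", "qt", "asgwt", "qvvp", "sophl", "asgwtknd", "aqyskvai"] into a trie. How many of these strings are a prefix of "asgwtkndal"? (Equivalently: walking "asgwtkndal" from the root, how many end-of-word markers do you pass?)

Check each prefix of "asgwtkndal" against the stored set — each match is an end-marker on the path.
Prefixes of the query that are stored words: "asgwt", "asgwtknd"
Count: 2

2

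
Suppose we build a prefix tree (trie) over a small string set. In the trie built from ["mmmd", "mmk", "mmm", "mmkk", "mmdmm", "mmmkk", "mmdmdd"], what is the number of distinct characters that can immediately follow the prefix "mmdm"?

2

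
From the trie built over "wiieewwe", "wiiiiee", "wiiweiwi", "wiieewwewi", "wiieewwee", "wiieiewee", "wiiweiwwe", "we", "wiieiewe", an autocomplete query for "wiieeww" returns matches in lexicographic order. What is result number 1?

wiieewwe

Words with prefix "wiieeww", in lexicographic order: "wiieewwe", "wiieewwee", "wiieewwewi"
Position 1: wiieewwe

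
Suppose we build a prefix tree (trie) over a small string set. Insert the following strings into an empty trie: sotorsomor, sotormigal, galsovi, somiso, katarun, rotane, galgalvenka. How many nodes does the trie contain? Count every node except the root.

For each word, the new-node count is its length minus the longest prefix already in the trie:
  "sotorsomor" → 10 new (s, o, t, o, r, s, o, m, o, r)
  "sotormigal" → prefix "sotor" already present; 5 new (m, i, g, a, l)
  "galsovi" → 7 new (g, a, l, s, o, v, i)
  "somiso" → prefix "so" already present; 4 new (m, i, s, o)
  "katarun" → 7 new (k, a, t, a, r, u, n)
  "rotane" → 6 new (r, o, t, a, n, e)
  "galgalvenka" → prefix "gal" already present; 8 new (g, a, l, v, e, n, k, a)
Total nodes = 10 + 5 + 7 + 4 + 7 + 6 + 8 = 47

47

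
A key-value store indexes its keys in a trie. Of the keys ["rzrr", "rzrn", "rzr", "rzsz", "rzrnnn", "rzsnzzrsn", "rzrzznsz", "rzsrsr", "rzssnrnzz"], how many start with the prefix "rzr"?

Filter for entries beginning with "rzr":
Words under "rzr": rzr, rzrn, rzrnnn, rzrr, rzrzznsz
Count: 5

5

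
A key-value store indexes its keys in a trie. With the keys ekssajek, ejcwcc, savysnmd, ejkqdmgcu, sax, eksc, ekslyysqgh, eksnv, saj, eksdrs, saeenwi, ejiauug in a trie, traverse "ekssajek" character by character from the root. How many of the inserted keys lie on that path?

1

Check each prefix of "ekssajek" against the stored set — each match is an end-marker on the path.
Prefixes of the query that are stored words: "ekssajek"
Count: 1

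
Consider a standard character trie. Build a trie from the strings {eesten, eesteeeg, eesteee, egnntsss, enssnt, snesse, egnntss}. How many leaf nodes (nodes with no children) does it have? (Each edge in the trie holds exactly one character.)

5

A leaf is a node with no children — equivalently, the end of a word that is not a proper prefix of any other stored word.
Those words: "eesteeeg", "eesten", "egnntsss", "enssnt", "snesse"
Leaf count: 5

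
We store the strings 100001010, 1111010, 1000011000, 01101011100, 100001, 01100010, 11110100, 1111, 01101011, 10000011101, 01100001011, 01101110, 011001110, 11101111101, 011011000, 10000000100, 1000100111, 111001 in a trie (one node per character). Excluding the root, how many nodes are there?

Count nodes per top-level branch (shared prefixes stored once):
  '0'-branch (01100001011, 01100010, 011001110, 01101011, 01101011100, 011011000, 01101110): 30 nodes
  '1'-branch (10000000100, 10000011101, 100001, 100001010, 1000011000, 1000100111, 111001, 11101111101, 1111, 1111010, 11110100): 47 nodes
Sum: 77

77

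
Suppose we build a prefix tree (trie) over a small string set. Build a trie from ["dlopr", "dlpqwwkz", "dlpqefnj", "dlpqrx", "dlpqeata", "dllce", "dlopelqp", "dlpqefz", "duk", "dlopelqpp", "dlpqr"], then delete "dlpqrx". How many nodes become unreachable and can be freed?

After clearing the end-marker at "dlpqrx", prune upward until reaching a node still needed by another word.
The suffix "x" (1 node) is used only by "dlpqrx"; "dlpqr" is itself a stored word, so pruning stops there.
Nodes removed: 1

1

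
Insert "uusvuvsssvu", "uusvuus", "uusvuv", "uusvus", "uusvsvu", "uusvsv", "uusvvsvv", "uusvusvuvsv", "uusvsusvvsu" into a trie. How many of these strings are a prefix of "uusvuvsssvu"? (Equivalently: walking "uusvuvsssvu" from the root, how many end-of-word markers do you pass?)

Walk "uusvuvsssvu" from the root; an end-of-word marker is hit whenever a stored word is a prefix of "uusvuvsssvu".
Prefixes of the query that are stored words: "uusvuv", "uusvuvsssvu"
Count: 2

2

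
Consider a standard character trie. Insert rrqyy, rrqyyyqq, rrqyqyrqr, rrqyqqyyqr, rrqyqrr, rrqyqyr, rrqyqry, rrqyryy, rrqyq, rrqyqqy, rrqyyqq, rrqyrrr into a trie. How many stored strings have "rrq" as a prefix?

12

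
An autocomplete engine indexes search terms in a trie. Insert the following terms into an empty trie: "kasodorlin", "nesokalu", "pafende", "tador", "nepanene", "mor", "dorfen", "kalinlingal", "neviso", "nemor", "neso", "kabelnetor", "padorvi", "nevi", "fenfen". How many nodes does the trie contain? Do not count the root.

Count nodes per top-level branch (shared prefixes stored once):
  'd'-branch (dorfen): 6 nodes
  'f'-branch (fenfen): 6 nodes
  'k'-branch (kabelnetor, kalinlingal, kasodorlin): 27 nodes
  'm'-branch (mor): 3 nodes
  'n'-branch (nemor, nepanene, neso, nesokalu, nevi, neviso): 21 nodes
  'p'-branch (padorvi, pafende): 12 nodes
  't'-branch (tador): 5 nodes
Sum: 80

80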